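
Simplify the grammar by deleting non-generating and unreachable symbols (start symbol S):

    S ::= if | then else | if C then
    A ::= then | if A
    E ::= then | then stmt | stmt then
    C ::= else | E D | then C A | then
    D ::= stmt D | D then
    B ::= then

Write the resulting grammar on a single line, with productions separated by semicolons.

Generating nonterminals: {A, B, C, E, S}.
Reachable from S after that: {A, C, S}.
Removed useless symbols: {B, D, E} and every production mentioning them.

S ::= if | then else | if C then; A ::= then | if A; C ::= else | then C A | then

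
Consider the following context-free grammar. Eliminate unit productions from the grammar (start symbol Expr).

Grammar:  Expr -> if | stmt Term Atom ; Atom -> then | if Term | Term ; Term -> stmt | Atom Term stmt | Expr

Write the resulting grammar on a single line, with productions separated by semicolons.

Unit pairs: Atom ⇒* {Expr, Term}; Term ⇒* {Expr}.
For each unit pair (A, B), copy every non-unit production of B to A, then drop all unit productions.

Expr -> if | stmt Term Atom; Atom -> stmt | Atom Term stmt | then | if Term | if | stmt Term Atom; Term -> stmt | Atom Term stmt | if | stmt Term Atom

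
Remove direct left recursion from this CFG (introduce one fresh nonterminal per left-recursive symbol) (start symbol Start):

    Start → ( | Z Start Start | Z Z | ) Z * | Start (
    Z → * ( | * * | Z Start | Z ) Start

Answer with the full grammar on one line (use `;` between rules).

Start → ( Start1 | Z Start Start Start1 | Z Z Start1 | ) Z * Start1; Z → * ( Z1 | * * Z1; Start1 → ( Start1 | ε; Z1 → Start Z1 | ) Start Z1 | ε

Left recursion appears on Start, Z.
For Start: α = {(}, β = {(, Z Start Start, Z Z, ) Z *}. Rewrite as Start → β Start1 and Start1 → α Start1 | ε.
For Z: α = {Start, ) Start}, β = {* (, * *}. Rewrite as Z → β Z1 and Z1 → α Z1 | ε.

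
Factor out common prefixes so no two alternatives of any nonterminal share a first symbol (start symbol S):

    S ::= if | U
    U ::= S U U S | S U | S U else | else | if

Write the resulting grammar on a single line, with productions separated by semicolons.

S ::= if | U; U ::= else | if | S U U'; U' ::= U S | ε | else

U has alternatives sharing prefix 'S U': factor to U → S U U' with U' → U S | ε | else.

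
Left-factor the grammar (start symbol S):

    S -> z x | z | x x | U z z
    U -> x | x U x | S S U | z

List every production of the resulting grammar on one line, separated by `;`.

S -> x x | U z z | z S'; U -> S S U | z | x U'; S' -> x | ε; U' -> ε | U x

S has alternatives sharing prefix 'z': factor to S → z S' with S' → x | ε.
U has alternatives sharing prefix 'x': factor to U → x U' with U' → ε | U x.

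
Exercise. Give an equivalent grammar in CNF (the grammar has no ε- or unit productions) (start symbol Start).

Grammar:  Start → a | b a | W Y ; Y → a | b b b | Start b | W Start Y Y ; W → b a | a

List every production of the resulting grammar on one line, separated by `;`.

Introduce a nonterminal for each terminal appearing in a rule of length ≥ 2: X1 → b, X2 → a.
Binarize each right-hand side of length ≥ 3 by chaining fresh nonterminals (Y1, Y2, …): affected rules were Y → X1 X1 X1; Y → W Start Y Y.

Start → a | X1 X2 | W Y; Y → a | X1 Y1 | Start X1 | W Y2; W → X1 X2 | a; X1 → b; X2 → a; Y1 → X1 X1; Y2 → Start Y3; Y3 → Y Y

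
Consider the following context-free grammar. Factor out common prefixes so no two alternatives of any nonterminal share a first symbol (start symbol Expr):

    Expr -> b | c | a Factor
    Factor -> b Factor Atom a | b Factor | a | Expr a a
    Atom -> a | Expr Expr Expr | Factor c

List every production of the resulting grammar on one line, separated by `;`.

Expr -> b | c | a Factor; Factor -> a | Expr a a | b Factor Factor1; Atom -> a | Expr Expr Expr | Factor c; Factor1 -> Atom a | ε

Factor has alternatives sharing prefix 'b Factor': factor to Factor → b Factor Factor1 with Factor1 → Atom a | ε.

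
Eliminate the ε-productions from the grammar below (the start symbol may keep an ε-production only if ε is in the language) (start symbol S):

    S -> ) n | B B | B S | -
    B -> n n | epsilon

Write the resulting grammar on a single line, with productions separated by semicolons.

Nullable set = {B, S}.
ε ∈ L(G) since S is nullable, so keep S → ε.
For each production, add variants omitting each subset of nullable occurrences: S → B B gives B B | B.

S -> ) n | B B | B | B S | - | ε; B -> n n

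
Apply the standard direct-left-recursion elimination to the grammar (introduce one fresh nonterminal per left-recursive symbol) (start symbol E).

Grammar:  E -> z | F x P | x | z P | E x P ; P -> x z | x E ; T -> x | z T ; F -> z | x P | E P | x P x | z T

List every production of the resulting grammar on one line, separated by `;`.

E is directly left-recursive.
For E: α = {x P}, β = {z, F x P, x, z P}. Rewrite as E → β E' and E' → α E' | ε.

E -> z E' | F x P E' | x E' | z P E'; P -> x z | x E; T -> x | z T; F -> z | x P | E P | x P x | z T; E' -> x P E' | ε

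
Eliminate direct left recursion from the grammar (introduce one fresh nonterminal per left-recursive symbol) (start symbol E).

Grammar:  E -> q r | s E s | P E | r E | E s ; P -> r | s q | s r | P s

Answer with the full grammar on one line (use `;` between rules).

E -> q r E' | s E s E' | P E E' | r E E'; P -> r P' | s q P' | s r P'; E' -> s E' | ε; P' -> s P' | ε

Left recursion appears on E, P.
For E: α = {s}, β = {q r, s E s, P E, r E}. Rewrite as E → β E' and E' → α E' | ε.
For P: α = {s}, β = {r, s q, s r}. Rewrite as P → β P' and P' → α P' | ε.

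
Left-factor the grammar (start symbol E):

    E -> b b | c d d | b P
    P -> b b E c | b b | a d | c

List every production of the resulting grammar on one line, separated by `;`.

E -> c d d | b E'; P -> a d | c | b b P'; E' -> b | P; P' -> E c | ε

E has alternatives sharing prefix 'b': factor to E → b E' with E' → b | P.
P has alternatives sharing prefix 'b b': factor to P → b b P' with P' → E c | ε.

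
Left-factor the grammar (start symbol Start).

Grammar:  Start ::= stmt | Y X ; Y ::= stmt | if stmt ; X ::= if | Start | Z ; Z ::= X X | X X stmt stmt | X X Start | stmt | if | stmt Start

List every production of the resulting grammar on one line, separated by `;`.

Start ::= stmt | Y X; Y ::= stmt | if stmt; X ::= if | Start | Z; Z ::= if | X X Z1 | stmt Z2; Z1 ::= epsilon | stmt stmt | Start; Z2 ::= epsilon | Start

Z has alternatives sharing prefix 'X X': factor to Z → X X Z1 with Z1 → ε | stmt stmt | Start.
Z has alternatives sharing prefix 'stmt': factor to Z → stmt Z2 with Z2 → ε | Start.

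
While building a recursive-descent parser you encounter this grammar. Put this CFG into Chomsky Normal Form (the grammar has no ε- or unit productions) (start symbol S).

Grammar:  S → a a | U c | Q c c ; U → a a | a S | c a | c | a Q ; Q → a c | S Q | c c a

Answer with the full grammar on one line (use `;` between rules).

Introduce a nonterminal for each terminal appearing in a rule of length ≥ 2: X1 → a, X2 → c.
Binarize each right-hand side of length ≥ 3 by chaining fresh nonterminals (Y1, Y2, …): affected rules were S → Q X2 X2; Q → X2 X2 X1.

S → X1 X1 | U X2 | Q Y1; U → X1 X1 | X1 S | X2 X1 | c | X1 Q; Q → X1 X2 | S Q | X2 Y2; X1 → a; X2 → c; Y1 → X2 X2; Y2 → X2 X1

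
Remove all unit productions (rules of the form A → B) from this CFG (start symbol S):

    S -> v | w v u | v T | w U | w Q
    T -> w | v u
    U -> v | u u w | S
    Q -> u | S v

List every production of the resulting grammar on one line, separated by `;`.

S -> v | w v u | v T | w U | w Q; T -> w | v u; U -> v | u u w | w v u | v T | w U | w Q; Q -> u | S v

Unit pairs: U ⇒* {S}.
For every A with A ⇒* B via unit rules, add B's non-unit alternatives to A; then delete every rule of the form X → Y.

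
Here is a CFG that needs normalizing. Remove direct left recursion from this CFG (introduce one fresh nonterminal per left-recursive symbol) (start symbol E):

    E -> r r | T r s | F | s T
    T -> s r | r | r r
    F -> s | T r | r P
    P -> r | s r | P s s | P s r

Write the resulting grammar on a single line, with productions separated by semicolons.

Directly left-recursive nonterminal: P.
For P: α = {s s, s r}, β = {r, s r}. Rewrite as P → β P' and P' → α P' | ε.

E -> r r | T r s | F | s T; T -> s r | r | r r; F -> s | T r | r P; P -> r P' | s r P'; P' -> s s P' | s r P' | ε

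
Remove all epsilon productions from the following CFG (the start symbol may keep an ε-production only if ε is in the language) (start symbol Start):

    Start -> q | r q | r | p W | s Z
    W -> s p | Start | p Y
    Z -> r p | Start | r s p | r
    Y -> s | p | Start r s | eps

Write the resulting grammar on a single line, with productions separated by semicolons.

Start -> q | r q | r | p W | s Z; W -> s p | Start | p Y | p; Z -> r p | Start | r s p | r; Y -> s | p | Start r s

Nullable set = {Y}.
ε ∉ L(G), so no ε-production is kept.
For each production, add variants omitting each subset of nullable occurrences: W → p Y gives p Y | p.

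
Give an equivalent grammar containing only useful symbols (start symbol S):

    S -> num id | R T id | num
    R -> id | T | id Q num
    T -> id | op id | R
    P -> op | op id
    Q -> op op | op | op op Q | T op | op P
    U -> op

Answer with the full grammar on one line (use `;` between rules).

Generating nonterminals: {P, Q, R, S, T, U}.
Reachable from S after that: {P, Q, R, S, T}.
Removed useless symbols: {U} and every production mentioning them.

S -> num id | R T id | num; R -> id | T | id Q num; T -> id | op id | R; P -> op | op id; Q -> op op | op | op op Q | T op | op P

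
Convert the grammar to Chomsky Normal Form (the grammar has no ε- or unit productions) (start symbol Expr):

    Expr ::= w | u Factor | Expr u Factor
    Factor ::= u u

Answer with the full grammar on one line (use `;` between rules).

Introduce a nonterminal for each terminal appearing in a rule of length ≥ 2: X1 → u.
Binarize each right-hand side of length ≥ 3 by chaining fresh nonterminals (Y1, Y2, …): affected rules were Expr → Expr X1 Factor.

Expr ::= w | X1 Factor | Expr Y1; Factor ::= X1 X1; X1 ::= u; Y1 ::= X1 Factor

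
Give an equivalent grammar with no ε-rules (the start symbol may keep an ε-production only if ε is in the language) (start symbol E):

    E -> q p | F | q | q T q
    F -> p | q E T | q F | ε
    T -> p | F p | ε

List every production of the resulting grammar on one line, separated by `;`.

E -> q p | F | q | q T q | q q | ε; F -> p | q E T | q E | q T | q | q F; T -> p | F p

The nullable symbols are {E, F, T}.
ε ∈ L(G) since E is nullable, so keep E → ε.
Add the nullable-subset variants: E → q T q gives q T q | q q. F → q E T gives q E T | q E | q T | q.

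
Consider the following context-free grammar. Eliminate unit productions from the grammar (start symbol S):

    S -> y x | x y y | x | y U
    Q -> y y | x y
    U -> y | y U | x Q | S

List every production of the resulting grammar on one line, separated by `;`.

S -> y x | x y y | x | y U; Q -> y y | x y; U -> y | y U | x Q | y x | x y y | x

Unit pairs: U ⇒* {S}.
For each unit pair (A, B), copy every non-unit production of B to A, then drop all unit productions.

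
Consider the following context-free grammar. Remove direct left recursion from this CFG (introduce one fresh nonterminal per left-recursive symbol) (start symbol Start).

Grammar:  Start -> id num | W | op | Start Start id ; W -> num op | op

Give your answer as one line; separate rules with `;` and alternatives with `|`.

Left recursion appears on Start.
For Start: α = {Start id}, β = {id num, W, op}. Rewrite as Start → β Start1 and Start1 → α Start1 | ε.

Start -> id num Start1 | W Start1 | op Start1; W -> num op | op; Start1 -> Start id Start1 | ε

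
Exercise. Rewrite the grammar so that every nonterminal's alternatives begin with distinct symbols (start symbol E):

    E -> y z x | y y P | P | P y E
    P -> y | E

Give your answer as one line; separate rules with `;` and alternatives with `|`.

E -> y E' | P E''; P -> y | E; E' -> z x | y P; E'' -> epsilon | y E

E has alternatives sharing prefix 'y': factor to E → y E' with E' → z x | y P.
E has alternatives sharing prefix 'P': factor to E → P E'' with E'' → ε | y E.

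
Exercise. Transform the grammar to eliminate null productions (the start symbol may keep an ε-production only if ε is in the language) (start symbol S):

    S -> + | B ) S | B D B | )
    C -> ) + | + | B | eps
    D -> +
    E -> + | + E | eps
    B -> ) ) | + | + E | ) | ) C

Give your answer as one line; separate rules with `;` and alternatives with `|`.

S -> + | B ) S | B D B | ); C -> ) + | + | B; D -> +; E -> + | + E; B -> ) ) | + | + E | ) | ) C

The nullable symbols are {C, E}.
ε ∉ L(G), so no ε-production is kept.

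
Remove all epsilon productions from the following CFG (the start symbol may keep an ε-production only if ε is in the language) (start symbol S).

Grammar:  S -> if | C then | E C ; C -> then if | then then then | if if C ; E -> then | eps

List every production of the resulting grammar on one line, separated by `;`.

Nullable nonterminals: {E}.
ε ∉ L(G), so no ε-production is kept.
For each production, add variants omitting each subset of nullable occurrences: S → E C gives E C | C.

S -> if | C then | E C | C; C -> then if | then then then | if if C; E -> then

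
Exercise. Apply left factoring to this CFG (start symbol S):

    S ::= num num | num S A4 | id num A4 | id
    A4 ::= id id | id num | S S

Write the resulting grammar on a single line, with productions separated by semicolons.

S ::= num S' | id S''; A4 ::= S S | id A4'; S' ::= num | S A4; S'' ::= num A4 | ε; A4' ::= id | num

S has alternatives sharing prefix 'num': factor to S → num S' with S' → num | S A4.
S has alternatives sharing prefix 'id': factor to S → id S'' with S'' → num A4 | ε.
A4 has alternatives sharing prefix 'id': factor to A4 → id A4' with A4' → id | num.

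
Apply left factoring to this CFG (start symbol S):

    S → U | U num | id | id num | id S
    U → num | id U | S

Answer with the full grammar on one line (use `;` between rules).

S → id S' | U S''; U → num | id U | S; S' → ε | num | S; S'' → ε | num

S has alternatives sharing prefix 'id': factor to S → id S' with S' → ε | num | S.
S has alternatives sharing prefix 'U': factor to S → U S'' with S'' → ε | num.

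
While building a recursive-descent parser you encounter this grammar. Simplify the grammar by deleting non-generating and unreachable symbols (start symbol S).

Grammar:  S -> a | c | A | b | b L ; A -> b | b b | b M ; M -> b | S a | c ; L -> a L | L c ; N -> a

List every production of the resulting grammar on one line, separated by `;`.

S -> a | c | A | b; A -> b | b b | b M; M -> b | S a | c

Generating nonterminals: {A, M, N, S}.
Reachable from S after that: {A, M, S}.
Removed useless symbols: {L, N} and every production mentioning them.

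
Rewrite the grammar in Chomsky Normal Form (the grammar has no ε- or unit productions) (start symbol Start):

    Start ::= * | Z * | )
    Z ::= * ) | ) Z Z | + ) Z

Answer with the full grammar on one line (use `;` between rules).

Introduce a nonterminal for each terminal appearing in a rule of length ≥ 2: X1 → *, X2 → ), X3 → +.
Binarize each right-hand side of length ≥ 3 by chaining fresh nonterminals (Y1, Y2, …): affected rules were Z → X2 Z Z; Z → X3 X2 Z.

Start ::= * | Z X1 | ); Z ::= X1 X2 | X2 Y1 | X3 Y2; X1 ::= *; X2 ::= ); X3 ::= +; Y1 ::= Z Z; Y2 ::= X2 Z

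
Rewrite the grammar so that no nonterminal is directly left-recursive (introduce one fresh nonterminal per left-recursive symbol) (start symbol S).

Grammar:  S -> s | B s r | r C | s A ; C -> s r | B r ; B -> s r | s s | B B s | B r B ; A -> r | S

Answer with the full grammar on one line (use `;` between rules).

B is directly left-recursive.
For B: α = {B s, r B}, β = {s r, s s}. Rewrite as B → β B' and B' → α B' | ε.

S -> s | B s r | r C | s A; C -> s r | B r; B -> s r B' | s s B'; A -> r | S; B' -> B s B' | r B B' | ε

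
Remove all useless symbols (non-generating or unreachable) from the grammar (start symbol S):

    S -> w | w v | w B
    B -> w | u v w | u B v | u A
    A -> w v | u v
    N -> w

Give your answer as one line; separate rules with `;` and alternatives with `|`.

S -> w | w v | w B; B -> w | u v w | u B v | u A; A -> w v | u v

Generating nonterminals: {A, B, N, S}.
Reachable from S after that: {A, B, S}.
Removed useless symbols: {N} and every production mentioning them.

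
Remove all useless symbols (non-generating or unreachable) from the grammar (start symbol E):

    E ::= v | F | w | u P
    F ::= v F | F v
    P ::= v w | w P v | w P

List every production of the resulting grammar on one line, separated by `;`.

Generating nonterminals: {E, P}.
Reachable from E after that: {E, P}.
Removed useless symbols: {F} and every production mentioning them.

E ::= v | w | u P; P ::= v w | w P v | w P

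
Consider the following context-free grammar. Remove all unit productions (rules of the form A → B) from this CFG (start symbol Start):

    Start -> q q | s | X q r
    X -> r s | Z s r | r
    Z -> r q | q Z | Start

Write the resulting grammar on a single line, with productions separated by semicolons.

Unit pairs: Z ⇒* {Start}.
For each unit pair (A, B), copy every non-unit production of B to A, then drop all unit productions.

Start -> q q | s | X q r; X -> r s | Z s r | r; Z -> r q | q Z | q q | s | X q r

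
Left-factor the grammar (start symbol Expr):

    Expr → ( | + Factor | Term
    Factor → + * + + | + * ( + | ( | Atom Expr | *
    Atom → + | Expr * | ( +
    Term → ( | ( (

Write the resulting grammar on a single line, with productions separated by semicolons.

Expr → ( | + Factor | Term; Factor → ( | Atom Expr | * | + * Factor1; Atom → + | Expr * | ( +; Term → ( Term1; Factor1 → + + | ( +; Term1 → ε | (

Factor has alternatives sharing prefix '+ *': factor to Factor → + * Factor1 with Factor1 → + + | ( +.
Term has alternatives sharing prefix '(': factor to Term → ( Term1 with Term1 → ε | (.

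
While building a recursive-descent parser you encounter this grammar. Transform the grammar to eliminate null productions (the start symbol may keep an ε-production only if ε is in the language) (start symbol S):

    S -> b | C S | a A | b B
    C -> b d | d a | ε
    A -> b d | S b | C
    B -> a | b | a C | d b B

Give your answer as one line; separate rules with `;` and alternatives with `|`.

Nullable nonterminals: {A, C}.
ε ∉ L(G), so no ε-production is kept.
For each production, add variants omitting each subset of nullable occurrences: S → a A gives a A | a.

S -> b | C S | a A | a | b B; C -> b d | d a; A -> b d | S b | C; B -> a | b | a C | d b B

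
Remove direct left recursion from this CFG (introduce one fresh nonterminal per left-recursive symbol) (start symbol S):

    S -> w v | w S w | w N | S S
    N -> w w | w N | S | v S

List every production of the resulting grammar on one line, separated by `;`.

S -> w v S' | w S w S' | w N S'; N -> w w | w N | S | v S; S' -> S S' | ε

Left recursion appears on S.
For S: α = {S}, β = {w v, w S w, w N}. Rewrite as S → β S' and S' → α S' | ε.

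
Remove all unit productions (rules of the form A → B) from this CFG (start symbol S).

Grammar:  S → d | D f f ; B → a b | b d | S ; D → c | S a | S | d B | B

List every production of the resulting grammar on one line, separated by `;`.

Unit pairs: B ⇒* {S}; D ⇒* {B, S}.
Replace each nonterminal's rules with the union of the non-unit rules of every nonterminal it unit-derives.

S → d | D f f; B → a b | b d | d | D f f; D → d | D f f | a b | b d | c | S a | d B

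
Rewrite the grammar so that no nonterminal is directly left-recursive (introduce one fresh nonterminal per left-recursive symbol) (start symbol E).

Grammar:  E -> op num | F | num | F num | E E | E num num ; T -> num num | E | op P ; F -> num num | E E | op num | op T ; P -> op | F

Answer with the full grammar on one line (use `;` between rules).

Directly left-recursive nonterminal: E.
For E: α = {E, num num}, β = {op num, F, num, F num}. Rewrite as E → β E' and E' → α E' | ε.

E -> op num E' | F E' | num E' | F num E'; T -> num num | E | op P; F -> num num | E E | op num | op T; P -> op | F; E' -> E E' | num num E' | ε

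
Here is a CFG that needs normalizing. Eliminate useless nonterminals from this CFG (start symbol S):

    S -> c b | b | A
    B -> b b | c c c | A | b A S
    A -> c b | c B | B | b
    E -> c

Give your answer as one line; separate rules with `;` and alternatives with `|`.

Generating nonterminals: {A, B, E, S}.
Reachable from S after that: {A, B, S}.
Removed useless symbols: {E} and every production mentioning them.

S -> c b | b | A; B -> b b | c c c | A | b A S; A -> c b | c B | B | b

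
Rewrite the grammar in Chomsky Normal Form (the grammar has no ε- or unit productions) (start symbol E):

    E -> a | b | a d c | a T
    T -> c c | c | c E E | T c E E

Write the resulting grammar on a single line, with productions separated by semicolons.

Introduce a nonterminal for each terminal appearing in a rule of length ≥ 2: X1 → a, X2 → d, X3 → c.
Binarize each right-hand side of length ≥ 3 by chaining fresh nonterminals (Y1, Y2, …): affected rules were E → X1 X2 X3; T → X3 E E; T → T X3 E E.

E -> a | b | X1 Y1 | X1 T; T -> X3 X3 | c | X3 Y2 | T Y3; X1 -> a; X2 -> d; X3 -> c; Y1 -> X2 X3; Y2 -> E E; Y3 -> X3 Y4; Y4 -> E E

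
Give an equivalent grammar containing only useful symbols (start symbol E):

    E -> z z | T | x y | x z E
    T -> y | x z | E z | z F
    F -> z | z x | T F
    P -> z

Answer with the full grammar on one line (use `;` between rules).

Generating nonterminals: {E, F, P, T}.
Reachable from E after that: {E, F, T}.
Removed useless symbols: {P} and every production mentioning them.

E -> z z | T | x y | x z E; T -> y | x z | E z | z F; F -> z | z x | T F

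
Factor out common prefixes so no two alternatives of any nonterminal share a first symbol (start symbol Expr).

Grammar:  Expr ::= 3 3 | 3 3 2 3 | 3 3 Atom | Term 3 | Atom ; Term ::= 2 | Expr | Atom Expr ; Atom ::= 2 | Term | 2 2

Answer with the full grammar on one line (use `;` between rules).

Expr has alternatives sharing prefix '3 3': factor to Expr → 3 3 Expr1 with Expr1 → ε | 2 3 | Atom.
Atom has alternatives sharing prefix '2': factor to Atom → 2 Atom1 with Atom1 → ε | 2.

Expr ::= Term 3 | Atom | 3 3 Expr1; Term ::= 2 | Expr | Atom Expr; Atom ::= Term | 2 Atom1; Expr1 ::= ε | 2 3 | Atom; Atom1 ::= ε | 2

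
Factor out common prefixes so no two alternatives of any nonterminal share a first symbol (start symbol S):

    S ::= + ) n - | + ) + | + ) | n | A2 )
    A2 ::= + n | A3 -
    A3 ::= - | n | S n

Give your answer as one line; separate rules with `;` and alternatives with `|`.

S has alternatives sharing prefix '+ )': factor to S → + ) S' with S' → n - | + | ε.

S ::= n | A2 ) | + ) S'; A2 ::= + n | A3 -; A3 ::= - | n | S n; S' ::= n - | + | ε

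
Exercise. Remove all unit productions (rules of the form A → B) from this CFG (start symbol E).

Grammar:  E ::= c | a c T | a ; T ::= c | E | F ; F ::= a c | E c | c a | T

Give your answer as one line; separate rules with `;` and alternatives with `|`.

Unit pairs: F ⇒* {E, T}; T ⇒* {E, F}.
For each unit pair (A, B), copy every non-unit production of B to A, then drop all unit productions.

E ::= c | a c T | a; T ::= c | a c T | a | a c | E c | c a; F ::= c | a c T | a | a c | E c | c a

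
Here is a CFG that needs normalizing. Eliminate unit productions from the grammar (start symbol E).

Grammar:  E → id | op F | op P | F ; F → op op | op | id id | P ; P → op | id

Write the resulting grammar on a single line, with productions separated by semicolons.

E → id | op F | op P | op op | op | id id; F → op op | op | id id | id; P → op | id

Unit pairs: E ⇒* {F, P}; F ⇒* {P}.
Replace each nonterminal's rules with the union of the non-unit rules of every nonterminal it unit-derives.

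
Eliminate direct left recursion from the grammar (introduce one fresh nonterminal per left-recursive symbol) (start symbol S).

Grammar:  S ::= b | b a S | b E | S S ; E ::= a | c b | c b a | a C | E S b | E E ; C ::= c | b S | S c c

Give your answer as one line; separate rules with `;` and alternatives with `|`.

S, E are directly left-recursive.
For S: α = {S}, β = {b, b a S, b E}. Rewrite as S → β S' and S' → α S' | ε.
For E: α = {S b, E}, β = {a, c b, c b a, a C}. Rewrite as E → β E' and E' → α E' | ε.

S ::= b S' | b a S S' | b E S'; E ::= a E' | c b E' | c b a E' | a C E'; C ::= c | b S | S c c; S' ::= S S' | ε; E' ::= S b E' | E E' | ε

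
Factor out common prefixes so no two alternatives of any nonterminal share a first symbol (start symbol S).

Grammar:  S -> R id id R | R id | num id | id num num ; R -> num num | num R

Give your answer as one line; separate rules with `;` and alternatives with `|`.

S has alternatives sharing prefix 'R id': factor to S → R id S' with S' → id R | ε.
R has alternatives sharing prefix 'num': factor to R → num R' with R' → num | R.

S -> num id | id num num | R id S'; R -> num R'; S' -> id R | ε; R' -> num | R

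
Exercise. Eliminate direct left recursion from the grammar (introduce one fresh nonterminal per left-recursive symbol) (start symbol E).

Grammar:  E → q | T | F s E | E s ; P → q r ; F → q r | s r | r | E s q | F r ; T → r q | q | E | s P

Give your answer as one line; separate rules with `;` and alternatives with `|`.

E → q E' | T E' | F s E E'; P → q r; F → q r F' | s r F' | r F' | E s q F'; T → r q | q | E | s P; E' → s E' | ε; F' → r F' | ε

Left recursion appears on E, F.
For E: α = {s}, β = {q, T, F s E}. Rewrite as E → β E' and E' → α E' | ε.
For F: α = {r}, β = {q r, s r, r, E s q}. Rewrite as F → β F' and F' → α F' | ε.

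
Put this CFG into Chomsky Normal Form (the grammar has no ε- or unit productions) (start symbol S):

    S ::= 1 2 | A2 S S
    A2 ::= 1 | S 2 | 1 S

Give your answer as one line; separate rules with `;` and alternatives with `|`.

S ::= X1 X2 | A2 Y1; A2 ::= 1 | S X2 | X1 S; X1 ::= 1; X2 ::= 2; Y1 ::= S S

Introduce a nonterminal for each terminal appearing in a rule of length ≥ 2: X1 → 1, X2 → 2.
Binarize each right-hand side of length ≥ 3 by chaining fresh nonterminals (Y1, Y2, …): affected rules were S → A2 S S.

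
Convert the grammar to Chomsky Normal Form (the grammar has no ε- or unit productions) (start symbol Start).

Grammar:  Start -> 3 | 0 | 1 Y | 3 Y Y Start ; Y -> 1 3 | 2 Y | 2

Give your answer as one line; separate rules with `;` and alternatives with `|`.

Introduce a nonterminal for each terminal appearing in a rule of length ≥ 2: X1 → 1, X2 → 3, X3 → 2.
Binarize each right-hand side of length ≥ 3 by chaining fresh nonterminals (Y1, Y2, …): affected rules were Start → X2 Y Y Start.

Start -> 3 | 0 | X1 Y | X2 Y1; Y -> X1 X2 | X3 Y | 2; X1 -> 1; X2 -> 3; X3 -> 2; Y1 -> Y Y2; Y2 -> Y Start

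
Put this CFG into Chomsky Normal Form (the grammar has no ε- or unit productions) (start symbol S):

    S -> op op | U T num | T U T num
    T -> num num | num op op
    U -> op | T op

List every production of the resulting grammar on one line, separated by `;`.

Introduce a nonterminal for each terminal appearing in a rule of length ≥ 2: X1 → op, X2 → num.
Binarize each right-hand side of length ≥ 3 by chaining fresh nonterminals (Y1, Y2, …): affected rules were S → U T X2; S → T U T X2; T → X2 X1 X1.

S -> X1 X1 | U Y1 | T Y2; T -> X2 X2 | X2 Y4; U -> op | T X1; X1 -> op; X2 -> num; Y1 -> T X2; Y2 -> U Y3; Y3 -> T X2; Y4 -> X1 X1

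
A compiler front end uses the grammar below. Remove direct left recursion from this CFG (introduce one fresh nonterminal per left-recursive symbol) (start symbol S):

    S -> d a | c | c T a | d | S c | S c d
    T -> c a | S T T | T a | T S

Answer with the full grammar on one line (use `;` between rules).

S -> d a S' | c S' | c T a S' | d S'; T -> c a T' | S T T T'; S' -> c S' | c d S' | ε; T' -> a T' | S T' | ε

Directly left-recursive nonterminals: S, T.
For S: α = {c, c d}, β = {d a, c, c T a, d}. Rewrite as S → β S' and S' → α S' | ε.
For T: α = {a, S}, β = {c a, S T T}. Rewrite as T → β T' and T' → α T' | ε.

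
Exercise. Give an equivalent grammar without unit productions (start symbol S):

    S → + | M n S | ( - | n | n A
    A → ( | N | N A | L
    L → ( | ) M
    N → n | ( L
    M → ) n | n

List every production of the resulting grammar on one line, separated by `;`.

Unit pairs: A ⇒* {L, N}.
For each unit pair (A, B), copy every non-unit production of B to A, then drop all unit productions.

S → + | M n S | ( - | n | n A; A → ( | ) M | n | ( L | N A; L → ( | ) M; N → n | ( L; M → ) n | n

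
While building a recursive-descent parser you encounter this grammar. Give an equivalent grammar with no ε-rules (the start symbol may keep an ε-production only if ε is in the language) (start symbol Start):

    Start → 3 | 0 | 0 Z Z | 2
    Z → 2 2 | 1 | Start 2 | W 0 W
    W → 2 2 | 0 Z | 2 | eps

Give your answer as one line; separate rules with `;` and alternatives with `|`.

Nullable nonterminals: {W}.
ε ∉ L(G), so no ε-production is kept.
Expand every rule over subsets of its nullable positions: Z → W 0 W gives W 0 W | W 0 | 0 W | 0.

Start → 3 | 0 | 0 Z Z | 2; Z → 2 2 | 1 | Start 2 | W 0 W | W 0 | 0 W | 0; W → 2 2 | 0 Z | 2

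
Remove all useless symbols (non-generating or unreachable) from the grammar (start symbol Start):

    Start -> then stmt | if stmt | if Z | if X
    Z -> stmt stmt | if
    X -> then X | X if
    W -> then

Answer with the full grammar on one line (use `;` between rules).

Start -> then stmt | if stmt | if Z; Z -> stmt stmt | if

Generating nonterminals: {Start, W, Z}.
Reachable from Start after that: {Start, Z}.
Removed useless symbols: {W, X} and every production mentioning them.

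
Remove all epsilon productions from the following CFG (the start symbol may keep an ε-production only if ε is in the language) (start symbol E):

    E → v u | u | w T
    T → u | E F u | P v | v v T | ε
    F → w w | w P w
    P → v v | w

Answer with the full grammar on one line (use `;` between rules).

E → v u | u | w T | w; T → u | E F u | P v | v v T | v v; F → w w | w P w; P → v v | w

The nullable symbols are {T}.
ε ∉ L(G), so no ε-production is kept.
For each production, add variants omitting each subset of nullable occurrences: E → w T gives w T | w. T → v v T gives v v T | v v.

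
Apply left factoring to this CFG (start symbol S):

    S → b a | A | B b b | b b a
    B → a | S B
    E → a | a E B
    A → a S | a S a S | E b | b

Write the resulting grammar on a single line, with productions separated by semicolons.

S has alternatives sharing prefix 'b': factor to S → b S' with S' → a | b a.
E has alternatives sharing prefix 'a': factor to E → a E' with E' → ε | E B.
A has alternatives sharing prefix 'a S': factor to A → a S A' with A' → ε | a S.

S → A | B b b | b S'; B → a | S B; E → a E'; A → E b | b | a S A'; S' → a | b a; E' → ε | E B; A' → ε | a S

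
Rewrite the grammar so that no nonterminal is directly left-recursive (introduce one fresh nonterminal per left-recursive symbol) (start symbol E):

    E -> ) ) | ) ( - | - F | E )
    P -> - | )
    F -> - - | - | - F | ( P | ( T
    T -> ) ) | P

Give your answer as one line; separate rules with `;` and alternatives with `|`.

E is directly left-recursive.
For E: α = {)}, β = {) ), ) ( -, - F}. Rewrite as E → β E' and E' → α E' | ε.

E -> ) ) E' | ) ( - E' | - F E'; P -> - | ); F -> - - | - | - F | ( P | ( T; T -> ) ) | P; E' -> ) E' | ε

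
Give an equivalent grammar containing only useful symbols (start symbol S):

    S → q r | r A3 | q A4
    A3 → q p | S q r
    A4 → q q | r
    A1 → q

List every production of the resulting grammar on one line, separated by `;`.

S → q r | r A3 | q A4; A3 → q p | S q r; A4 → q q | r

Generating nonterminals: {A1, A3, A4, S}.
Reachable from S after that: {A3, A4, S}.
Removed useless symbols: {A1} and every production mentioning them.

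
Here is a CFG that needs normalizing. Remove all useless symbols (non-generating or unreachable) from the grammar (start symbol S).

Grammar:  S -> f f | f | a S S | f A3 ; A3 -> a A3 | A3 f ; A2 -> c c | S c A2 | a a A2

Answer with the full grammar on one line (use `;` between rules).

Generating nonterminals: {A2, S}.
Reachable from S after that: {S}.
Removed useless symbols: {A2, A3} and every production mentioning them.

S -> f f | f | a S S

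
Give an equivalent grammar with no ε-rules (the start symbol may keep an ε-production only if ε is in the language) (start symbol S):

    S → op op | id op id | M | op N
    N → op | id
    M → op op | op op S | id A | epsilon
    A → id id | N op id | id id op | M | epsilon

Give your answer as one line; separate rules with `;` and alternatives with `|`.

Nullable set = {A, M, S}.
ε ∈ L(G) since S is nullable, so keep S → ε.
For each production, add variants omitting each subset of nullable occurrences: M → id A gives id A | id.

S → op op | id op id | M | op N | epsilon; N → op | id; M → op op | op op S | id A | id; A → id id | N op id | id id op | M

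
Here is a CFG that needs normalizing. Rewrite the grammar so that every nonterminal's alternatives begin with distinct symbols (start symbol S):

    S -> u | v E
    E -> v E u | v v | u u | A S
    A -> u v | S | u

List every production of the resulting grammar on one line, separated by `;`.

S -> u | v E; E -> u u | A S | v E'; A -> S | u A'; E' -> E u | v; A' -> v | ε

E has alternatives sharing prefix 'v': factor to E → v E' with E' → E u | v.
A has alternatives sharing prefix 'u': factor to A → u A' with A' → v | ε.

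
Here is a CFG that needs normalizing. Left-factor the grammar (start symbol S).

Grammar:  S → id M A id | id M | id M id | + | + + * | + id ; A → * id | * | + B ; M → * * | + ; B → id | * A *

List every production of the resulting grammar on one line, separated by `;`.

S has alternatives sharing prefix 'id M': factor to S → id M S' with S' → A id | ε | id.
S has alternatives sharing prefix '+': factor to S → + S'' with S'' → ε | + * | id.
A has alternatives sharing prefix '*': factor to A → * A' with A' → id | ε.

S → id M S' | + S''; A → + B | * A'; M → * * | +; B → id | * A *; S' → A id | ε | id; S'' → ε | + * | id; A' → id | ε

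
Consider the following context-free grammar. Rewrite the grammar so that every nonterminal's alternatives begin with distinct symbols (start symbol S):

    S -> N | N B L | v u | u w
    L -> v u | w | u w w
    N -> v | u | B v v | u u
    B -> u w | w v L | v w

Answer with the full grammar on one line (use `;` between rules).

S has alternatives sharing prefix 'N': factor to S → N S' with S' → ε | B L.
N has alternatives sharing prefix 'u': factor to N → u N' with N' → ε | u.

S -> v u | u w | N S'; L -> v u | w | u w w; N -> v | B v v | u N'; B -> u w | w v L | v w; S' -> eps | B L; N' -> eps | u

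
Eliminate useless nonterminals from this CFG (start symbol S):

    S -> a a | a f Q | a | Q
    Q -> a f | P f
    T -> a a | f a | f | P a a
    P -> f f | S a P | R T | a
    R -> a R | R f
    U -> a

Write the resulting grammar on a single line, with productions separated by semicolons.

S -> a a | a f Q | a | Q; Q -> a f | P f; P -> f f | S a P | a

Generating nonterminals: {P, Q, S, T, U}.
Reachable from S after that: {P, Q, S}.
Removed useless symbols: {R, T, U} and every production mentioning them.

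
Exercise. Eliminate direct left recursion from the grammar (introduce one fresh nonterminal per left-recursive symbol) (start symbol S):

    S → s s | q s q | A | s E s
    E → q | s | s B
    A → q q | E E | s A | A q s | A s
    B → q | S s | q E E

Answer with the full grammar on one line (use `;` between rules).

A is directly left-recursive.
For A: α = {q s, s}, β = {q q, E E, s A}. Rewrite as A → β A' and A' → α A' | ε.

S → s s | q s q | A | s E s; E → q | s | s B; A → q q A' | E E A' | s A A'; B → q | S s | q E E; A' → q s A' | s A' | ε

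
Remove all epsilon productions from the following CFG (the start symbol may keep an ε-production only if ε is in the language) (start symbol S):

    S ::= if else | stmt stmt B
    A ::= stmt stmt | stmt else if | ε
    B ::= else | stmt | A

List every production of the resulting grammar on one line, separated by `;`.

Nullable nonterminals: {A, B}.
ε ∉ L(G), so no ε-production is kept.
Add the nullable-subset variants: S → stmt stmt B gives stmt stmt B | stmt stmt.

S ::= if else | stmt stmt B | stmt stmt; A ::= stmt stmt | stmt else if; B ::= else | stmt | A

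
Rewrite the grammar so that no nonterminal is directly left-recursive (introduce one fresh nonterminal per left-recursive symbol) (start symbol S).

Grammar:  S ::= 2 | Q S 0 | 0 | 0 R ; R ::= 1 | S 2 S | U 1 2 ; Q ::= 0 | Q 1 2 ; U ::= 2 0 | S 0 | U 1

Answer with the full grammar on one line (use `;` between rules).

S ::= 2 | Q S 0 | 0 | 0 R; R ::= 1 | S 2 S | U 1 2; Q ::= 0 Q'; U ::= 2 0 U' | S 0 U'; Q' ::= 1 2 Q' | ε; U' ::= 1 U' | ε

Left recursion appears on Q, U.
For Q: α = {1 2}, β = {0}. Rewrite as Q → β Q' and Q' → α Q' | ε.
For U: α = {1}, β = {2 0, S 0}. Rewrite as U → β U' and U' → α U' | ε.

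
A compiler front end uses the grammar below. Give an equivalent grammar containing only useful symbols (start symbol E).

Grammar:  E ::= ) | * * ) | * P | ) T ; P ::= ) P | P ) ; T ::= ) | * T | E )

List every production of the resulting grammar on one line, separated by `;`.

E ::= ) | * * ) | ) T; T ::= ) | * T | E )

Generating nonterminals: {E, T}.
Reachable from E after that: {E, T}.
Removed useless symbols: {P} and every production mentioning them.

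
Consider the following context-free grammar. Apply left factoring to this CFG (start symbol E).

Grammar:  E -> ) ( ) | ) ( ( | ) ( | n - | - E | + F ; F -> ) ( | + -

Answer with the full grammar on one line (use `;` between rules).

E has alternatives sharing prefix ') (': factor to E → ) ( E' with E' → ) | ( | ε.

E -> n - | - E | + F | ) ( E'; F -> ) ( | + -; E' -> ) | ( | epsilon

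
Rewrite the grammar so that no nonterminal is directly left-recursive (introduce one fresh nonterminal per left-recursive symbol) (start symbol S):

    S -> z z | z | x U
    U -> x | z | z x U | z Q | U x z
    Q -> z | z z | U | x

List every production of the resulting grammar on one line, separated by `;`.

Left recursion appears on U.
For U: α = {x z}, β = {x, z, z x U, z Q}. Rewrite as U → β U' and U' → α U' | ε.

S -> z z | z | x U; U -> x U' | z U' | z x U U' | z Q U'; Q -> z | z z | U | x; U' -> x z U' | ε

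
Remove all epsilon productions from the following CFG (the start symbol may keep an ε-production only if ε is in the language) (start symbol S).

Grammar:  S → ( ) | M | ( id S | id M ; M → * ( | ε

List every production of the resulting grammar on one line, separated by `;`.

Nullable set = {M, S}.
ε ∈ L(G) since S is nullable, so keep S → ε.
Expand every rule over subsets of its nullable positions: S → ( id S gives ( id S | ( id. S → id M gives id M | id.

S → ( ) | M | ( id S | ( id | id M | id | ε; M → * (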